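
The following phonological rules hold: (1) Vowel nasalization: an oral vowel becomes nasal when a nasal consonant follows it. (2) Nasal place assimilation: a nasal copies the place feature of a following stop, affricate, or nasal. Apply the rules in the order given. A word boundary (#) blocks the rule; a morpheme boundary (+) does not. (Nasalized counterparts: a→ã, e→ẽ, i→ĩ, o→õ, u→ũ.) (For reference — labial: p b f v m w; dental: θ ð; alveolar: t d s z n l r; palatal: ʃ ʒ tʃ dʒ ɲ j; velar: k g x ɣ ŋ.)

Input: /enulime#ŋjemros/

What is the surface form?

Rule 1: /e/ before nasal /n/ → [ẽ]
Rule 1: /i/ before nasal /m/ → [ĩ]
Rule 1: /e/ before nasal /m/ → [ẽ]
After rule 1: ẽnulĩme#ŋjẽmros
Rule 2: no segment meets the rule's conditions; no change.

[ẽnulĩme#ŋjẽmros]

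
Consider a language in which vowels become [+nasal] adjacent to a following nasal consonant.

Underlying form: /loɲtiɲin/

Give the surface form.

[lõɲtĩɲĩn]

/o/ before nasal /ɲ/ → [õ]
/i/ before nasal /ɲ/ → [ĩ]
/i/ before nasal /n/ → [ĩ]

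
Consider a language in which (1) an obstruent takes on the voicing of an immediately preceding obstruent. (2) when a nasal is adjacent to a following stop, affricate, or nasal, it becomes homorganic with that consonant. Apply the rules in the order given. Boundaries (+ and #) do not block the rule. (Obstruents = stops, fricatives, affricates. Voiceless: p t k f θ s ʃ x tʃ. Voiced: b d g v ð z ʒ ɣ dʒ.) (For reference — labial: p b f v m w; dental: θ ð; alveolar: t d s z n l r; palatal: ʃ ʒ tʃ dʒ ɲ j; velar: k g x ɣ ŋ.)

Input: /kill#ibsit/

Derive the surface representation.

Rule 1: /s/ after /b/ (voiced) → [z]
After rule 1: kill#ibzit
Rule 2: no segment meets the rule's conditions; no change.

[kill#ibzit]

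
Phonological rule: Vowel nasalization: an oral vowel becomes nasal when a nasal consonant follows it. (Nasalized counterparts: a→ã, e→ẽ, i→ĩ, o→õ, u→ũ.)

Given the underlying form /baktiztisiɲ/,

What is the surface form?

/i/ before nasal /ɲ/ → [ĩ]

[baktiztisĩɲ]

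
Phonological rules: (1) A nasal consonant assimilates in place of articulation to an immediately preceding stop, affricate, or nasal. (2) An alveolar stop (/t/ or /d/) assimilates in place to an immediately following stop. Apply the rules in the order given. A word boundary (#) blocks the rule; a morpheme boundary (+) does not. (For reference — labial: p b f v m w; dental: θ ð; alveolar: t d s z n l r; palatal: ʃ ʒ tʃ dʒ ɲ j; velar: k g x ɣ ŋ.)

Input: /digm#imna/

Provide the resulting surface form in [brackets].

Rule 1: /m/ after /g/ (velar) → [ŋ]
Rule 1: /n/ after /m/ (labial) → [m]
After rule 1: digŋ#imma
Rule 2: no segment meets the rule's conditions; no change.

[digŋ#imma]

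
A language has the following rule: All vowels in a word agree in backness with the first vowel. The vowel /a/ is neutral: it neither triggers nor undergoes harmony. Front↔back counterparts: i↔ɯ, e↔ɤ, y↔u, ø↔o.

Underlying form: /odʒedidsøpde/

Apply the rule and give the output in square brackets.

/e/ harmonizes with /o/ ([+back]) → [ɤ]
/i/ harmonizes with /o/ ([+back]) → [ɯ]
/ø/ harmonizes with /o/ ([+back]) → [o]
/e/ harmonizes with /o/ ([+back]) → [ɤ]

[odʒɤdɯdsopdɤ]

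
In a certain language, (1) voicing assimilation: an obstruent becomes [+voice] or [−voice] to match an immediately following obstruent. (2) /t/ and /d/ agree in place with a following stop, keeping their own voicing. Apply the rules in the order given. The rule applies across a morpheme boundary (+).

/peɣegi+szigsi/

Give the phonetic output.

[peɣegi+zziksi]

Rule 1: /s/ before /z/ (voiced) → [z]
Rule 1: /g/ before /s/ (voiceless) → [k]
After rule 1: peɣegi+zziksi
Rule 2: no segment meets the rule's conditions; no change.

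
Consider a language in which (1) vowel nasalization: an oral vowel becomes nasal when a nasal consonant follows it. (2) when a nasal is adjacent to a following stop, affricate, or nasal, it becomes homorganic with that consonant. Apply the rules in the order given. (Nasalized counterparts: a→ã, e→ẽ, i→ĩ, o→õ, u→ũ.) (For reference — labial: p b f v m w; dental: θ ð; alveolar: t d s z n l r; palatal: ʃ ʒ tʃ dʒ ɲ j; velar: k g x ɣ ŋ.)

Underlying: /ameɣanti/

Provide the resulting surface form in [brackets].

Rule 1: /a/ before nasal /m/ → [ã]
Rule 1: /a/ before nasal /n/ → [ã]
After rule 1: ãmeɣãnti
Rule 2: no segment meets the rule's conditions; no change.

[ãmeɣãnti]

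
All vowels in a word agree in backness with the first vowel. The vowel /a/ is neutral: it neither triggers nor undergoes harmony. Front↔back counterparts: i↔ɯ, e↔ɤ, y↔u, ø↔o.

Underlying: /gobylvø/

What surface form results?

[gobulvo]

/y/ harmonizes with /o/ ([+back]) → [u]
/ø/ harmonizes with /o/ ([+back]) → [o]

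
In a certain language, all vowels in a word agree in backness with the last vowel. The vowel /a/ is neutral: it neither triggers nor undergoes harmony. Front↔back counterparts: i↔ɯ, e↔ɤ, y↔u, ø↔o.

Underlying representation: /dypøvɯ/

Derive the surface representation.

[dupovɯ]

/y/ harmonizes with /ɯ/ ([+back]) → [u]
/ø/ harmonizes with /ɯ/ ([+back]) → [o]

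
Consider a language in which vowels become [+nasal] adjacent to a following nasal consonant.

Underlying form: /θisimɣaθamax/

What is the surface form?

[θisĩmɣaθãmax]

/i/ before nasal /m/ → [ĩ]
/a/ before nasal /m/ → [ã]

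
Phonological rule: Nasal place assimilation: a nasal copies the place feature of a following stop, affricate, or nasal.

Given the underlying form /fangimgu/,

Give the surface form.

/n/ before /g/ (velar) → [ŋ]
/m/ before /g/ (velar) → [ŋ]

[faŋgiŋgu]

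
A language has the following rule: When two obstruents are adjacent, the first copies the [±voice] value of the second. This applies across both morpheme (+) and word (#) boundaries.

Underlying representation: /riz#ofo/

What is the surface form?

no segment meets the rule's conditions; no change.

[riz#ofo]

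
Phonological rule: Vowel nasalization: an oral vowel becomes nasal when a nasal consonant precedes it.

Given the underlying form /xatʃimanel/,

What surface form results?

[xatʃimãnẽl]

/a/ after nasal /m/ → [ã]
/e/ after nasal /n/ → [ẽ]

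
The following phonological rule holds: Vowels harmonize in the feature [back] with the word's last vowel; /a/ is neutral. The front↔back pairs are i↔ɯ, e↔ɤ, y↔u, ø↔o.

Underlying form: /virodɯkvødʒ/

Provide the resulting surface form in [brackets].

/o/ harmonizes with /ø/ ([-back]) → [ø]
/ɯ/ harmonizes with /ø/ ([-back]) → [i]

[virødikvødʒ]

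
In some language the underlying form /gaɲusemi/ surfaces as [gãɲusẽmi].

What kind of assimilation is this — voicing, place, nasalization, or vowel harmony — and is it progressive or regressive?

nasalization, regressive

/a/→[ã] /e/→[ẽ].
Each target copies a feature from the following segment, so the direction is regressive.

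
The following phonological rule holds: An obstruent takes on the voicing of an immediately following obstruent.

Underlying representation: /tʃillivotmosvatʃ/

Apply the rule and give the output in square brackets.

/s/ before /v/ (voiced) → [z]

[tʃillivotmozvatʃ]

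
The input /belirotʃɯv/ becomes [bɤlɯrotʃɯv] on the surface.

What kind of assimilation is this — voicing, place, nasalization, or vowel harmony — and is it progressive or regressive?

vowel harmony, regressive

/e/→[ɤ] /i/→[ɯ].
Vowels agree with the last vowel, so the harmony is regressive.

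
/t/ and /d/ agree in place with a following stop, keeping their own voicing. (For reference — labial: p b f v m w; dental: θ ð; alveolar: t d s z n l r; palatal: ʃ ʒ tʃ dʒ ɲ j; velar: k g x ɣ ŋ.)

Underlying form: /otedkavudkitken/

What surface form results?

/d/ before /k/ (velar) → [g]
/d/ before /k/ (velar) → [g]
/t/ before /k/ (velar) → [k]

[otegkavugkikken]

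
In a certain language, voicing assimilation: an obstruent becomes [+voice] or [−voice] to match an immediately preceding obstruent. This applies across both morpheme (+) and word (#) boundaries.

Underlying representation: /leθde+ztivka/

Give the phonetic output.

[leθte+zdivga]

/d/ after /θ/ (voiceless) → [t]
/t/ after /z/ (voiced) → [d]
/k/ after /v/ (voiced) → [g]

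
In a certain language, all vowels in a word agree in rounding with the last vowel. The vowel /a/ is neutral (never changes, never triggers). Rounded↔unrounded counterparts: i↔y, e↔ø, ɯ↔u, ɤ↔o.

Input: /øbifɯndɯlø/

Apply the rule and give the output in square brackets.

[øbyfundulø]

/i/ harmonizes with /ø/ ([+round]) → [y]
/ɯ/ harmonizes with /ø/ ([+round]) → [u]
/ɯ/ harmonizes with /ø/ ([+round]) → [u]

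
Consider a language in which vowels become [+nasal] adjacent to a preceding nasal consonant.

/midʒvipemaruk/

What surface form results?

[mĩdʒvipemãruk]

/i/ after nasal /m/ → [ĩ]
/a/ after nasal /m/ → [ã]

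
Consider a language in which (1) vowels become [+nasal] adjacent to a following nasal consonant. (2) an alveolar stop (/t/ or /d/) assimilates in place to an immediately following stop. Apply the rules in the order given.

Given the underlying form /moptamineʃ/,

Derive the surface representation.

[moptãmĩneʃ]

Rule 1: /a/ before nasal /m/ → [ã]
Rule 1: /i/ before nasal /n/ → [ĩ]
After rule 1: moptãmĩneʃ
Rule 2: no segment meets the rule's conditions; no change.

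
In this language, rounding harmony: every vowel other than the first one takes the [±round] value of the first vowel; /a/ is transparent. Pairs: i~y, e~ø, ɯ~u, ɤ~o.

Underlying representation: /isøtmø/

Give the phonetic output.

/ø/ harmonizes with /i/ ([-round]) → [e]
/ø/ harmonizes with /i/ ([-round]) → [e]

[isetme]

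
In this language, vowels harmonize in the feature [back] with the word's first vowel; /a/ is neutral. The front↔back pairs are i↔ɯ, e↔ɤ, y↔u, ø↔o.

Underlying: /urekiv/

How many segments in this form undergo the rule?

/e/ harmonizes with /u/ ([+back]) → [ɤ]
/i/ harmonizes with /u/ ([+back]) → [ɯ]
2 segments change.

2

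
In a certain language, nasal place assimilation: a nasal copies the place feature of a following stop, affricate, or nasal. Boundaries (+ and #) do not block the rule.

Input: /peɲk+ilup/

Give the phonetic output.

[peŋk+ilup]

/ɲ/ before /k/ (velar) → [ŋ]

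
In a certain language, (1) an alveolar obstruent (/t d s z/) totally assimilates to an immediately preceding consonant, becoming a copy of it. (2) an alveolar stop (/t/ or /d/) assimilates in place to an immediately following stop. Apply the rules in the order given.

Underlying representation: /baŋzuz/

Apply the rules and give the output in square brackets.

Rule 1: /z/ after /ŋ/ → [ŋ] (total assimilation)
After rule 1: baŋŋuz
Rule 2: no segment meets the rule's conditions; no change.

[baŋŋuz]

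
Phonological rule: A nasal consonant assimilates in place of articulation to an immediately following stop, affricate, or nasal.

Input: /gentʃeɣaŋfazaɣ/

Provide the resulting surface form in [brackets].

/n/ before /tʃ/ (palatal) → [ɲ]

[geɲtʃeɣaŋfazaɣ]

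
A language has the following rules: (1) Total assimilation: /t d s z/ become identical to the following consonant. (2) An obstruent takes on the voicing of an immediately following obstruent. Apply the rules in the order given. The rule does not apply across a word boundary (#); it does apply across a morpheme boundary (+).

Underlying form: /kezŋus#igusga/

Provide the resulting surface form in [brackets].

[keŋŋus#igugga]

Rule 1: /z/ before /ŋ/ → [ŋ] (total assimilation)
Rule 1: /s/ before /g/ → [g] (total assimilation)
After rule 1: keŋŋus#igugga
Rule 2: no segment meets the rule's conditions; no change.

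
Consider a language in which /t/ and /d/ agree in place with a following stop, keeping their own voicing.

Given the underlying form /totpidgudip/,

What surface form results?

/t/ before /p/ (labial) → [p]
/d/ before /g/ (velar) → [g]

[toppiggudip]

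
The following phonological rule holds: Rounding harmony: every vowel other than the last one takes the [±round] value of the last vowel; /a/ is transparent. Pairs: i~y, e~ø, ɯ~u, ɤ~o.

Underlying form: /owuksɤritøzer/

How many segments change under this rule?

/o/ harmonizes with /e/ ([-round]) → [ɤ]
/u/ harmonizes with /e/ ([-round]) → [ɯ]
/ø/ harmonizes with /e/ ([-round]) → [e]
3 segments change.

3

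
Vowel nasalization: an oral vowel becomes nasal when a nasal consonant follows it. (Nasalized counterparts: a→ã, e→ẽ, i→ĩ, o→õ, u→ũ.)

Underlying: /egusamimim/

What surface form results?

[egusãmĩmĩm]

/a/ before nasal /m/ → [ã]
/i/ before nasal /m/ → [ĩ]
/i/ before nasal /m/ → [ĩ]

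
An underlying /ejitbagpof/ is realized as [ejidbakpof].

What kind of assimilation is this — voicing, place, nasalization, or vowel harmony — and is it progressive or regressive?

/t/→[d] /g/→[k].
Each target copies a feature from the following segment, so the direction is regressive.

voicing assimilation, regressive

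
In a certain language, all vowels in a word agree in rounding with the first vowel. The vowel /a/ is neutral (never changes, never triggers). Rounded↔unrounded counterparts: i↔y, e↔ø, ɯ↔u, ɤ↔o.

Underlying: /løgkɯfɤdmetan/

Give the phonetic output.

[løgkufodmøtan]

/ɯ/ harmonizes with /ø/ ([+round]) → [u]
/ɤ/ harmonizes with /ø/ ([+round]) → [o]
/e/ harmonizes with /ø/ ([+round]) → [ø]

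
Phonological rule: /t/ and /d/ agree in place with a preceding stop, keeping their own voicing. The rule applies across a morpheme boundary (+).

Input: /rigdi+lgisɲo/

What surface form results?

/d/ after /g/ (velar) → [g]

[riggi+lgisɲo]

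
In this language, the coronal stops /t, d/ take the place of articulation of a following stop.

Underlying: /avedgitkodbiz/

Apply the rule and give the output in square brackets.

[aveggikkobbiz]

/d/ before /g/ (velar) → [g]
/t/ before /k/ (velar) → [k]
/d/ before /b/ (labial) → [b]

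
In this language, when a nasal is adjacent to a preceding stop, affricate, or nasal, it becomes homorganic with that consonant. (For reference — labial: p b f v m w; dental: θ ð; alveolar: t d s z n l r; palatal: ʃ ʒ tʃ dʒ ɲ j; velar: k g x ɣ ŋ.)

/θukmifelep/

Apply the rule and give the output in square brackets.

[θukŋifelep]

/m/ after /k/ (velar) → [ŋ]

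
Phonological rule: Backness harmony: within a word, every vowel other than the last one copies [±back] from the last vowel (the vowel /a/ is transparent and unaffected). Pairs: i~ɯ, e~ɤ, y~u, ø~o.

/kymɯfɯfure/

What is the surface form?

[kymififyre]

/ɯ/ harmonizes with /e/ ([-back]) → [i]
/ɯ/ harmonizes with /e/ ([-back]) → [i]
/u/ harmonizes with /e/ ([-back]) → [y]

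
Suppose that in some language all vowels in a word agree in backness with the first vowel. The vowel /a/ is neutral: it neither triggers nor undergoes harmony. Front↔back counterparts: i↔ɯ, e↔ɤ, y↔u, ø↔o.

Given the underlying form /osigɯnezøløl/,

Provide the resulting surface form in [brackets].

/i/ harmonizes with /o/ ([+back]) → [ɯ]
/e/ harmonizes with /o/ ([+back]) → [ɤ]
/ø/ harmonizes with /o/ ([+back]) → [o]
/ø/ harmonizes with /o/ ([+back]) → [o]

[osɯgɯnɤzolol]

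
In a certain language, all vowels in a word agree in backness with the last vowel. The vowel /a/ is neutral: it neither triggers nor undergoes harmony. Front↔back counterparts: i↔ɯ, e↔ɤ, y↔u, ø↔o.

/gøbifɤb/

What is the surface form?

[gobɯfɤb]

/ø/ harmonizes with /ɤ/ ([+back]) → [o]
/i/ harmonizes with /ɤ/ ([+back]) → [ɯ]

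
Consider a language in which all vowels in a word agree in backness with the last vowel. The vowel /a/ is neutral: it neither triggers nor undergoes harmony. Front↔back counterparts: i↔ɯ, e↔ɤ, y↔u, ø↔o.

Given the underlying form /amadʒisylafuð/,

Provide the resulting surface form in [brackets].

[amadʒɯsulafuð]

/i/ harmonizes with /u/ ([+back]) → [ɯ]
/y/ harmonizes with /u/ ([+back]) → [u]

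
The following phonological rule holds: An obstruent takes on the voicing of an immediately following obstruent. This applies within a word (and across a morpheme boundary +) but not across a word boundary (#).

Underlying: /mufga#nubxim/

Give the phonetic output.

[muvga#nupxim]

/f/ before /g/ (voiced) → [v]
/b/ before /x/ (voiceless) → [p]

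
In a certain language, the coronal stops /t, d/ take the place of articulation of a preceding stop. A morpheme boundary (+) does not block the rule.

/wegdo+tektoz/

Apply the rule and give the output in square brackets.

[weggo+tekkoz]

/d/ after /g/ (velar) → [g]
/t/ after /k/ (velar) → [k]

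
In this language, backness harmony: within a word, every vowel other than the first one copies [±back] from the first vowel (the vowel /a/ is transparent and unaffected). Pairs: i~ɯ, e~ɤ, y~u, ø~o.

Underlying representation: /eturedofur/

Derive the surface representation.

[etyredøfyr]

/u/ harmonizes with /e/ ([-back]) → [y]
/o/ harmonizes with /e/ ([-back]) → [ø]
/u/ harmonizes with /e/ ([-back]) → [y]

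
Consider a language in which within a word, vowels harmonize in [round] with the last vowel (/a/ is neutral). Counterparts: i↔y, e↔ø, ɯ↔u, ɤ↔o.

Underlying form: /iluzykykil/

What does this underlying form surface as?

/u/ harmonizes with /i/ ([-round]) → [ɯ]
/y/ harmonizes with /i/ ([-round]) → [i]
/y/ harmonizes with /i/ ([-round]) → [i]

[ilɯzikikil]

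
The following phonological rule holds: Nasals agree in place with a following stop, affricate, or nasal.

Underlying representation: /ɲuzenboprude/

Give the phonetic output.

[ɲuzemboprude]

/n/ before /b/ (labial) → [m]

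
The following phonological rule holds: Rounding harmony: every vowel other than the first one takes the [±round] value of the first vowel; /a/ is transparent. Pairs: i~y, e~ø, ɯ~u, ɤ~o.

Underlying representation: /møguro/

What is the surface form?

[møguro]

no segment meets the rule's conditions; no change.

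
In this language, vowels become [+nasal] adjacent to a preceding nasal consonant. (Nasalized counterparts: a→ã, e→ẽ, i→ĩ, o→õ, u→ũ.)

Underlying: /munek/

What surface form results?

/u/ after nasal /m/ → [ũ]
/e/ after nasal /n/ → [ẽ]

[mũnẽk]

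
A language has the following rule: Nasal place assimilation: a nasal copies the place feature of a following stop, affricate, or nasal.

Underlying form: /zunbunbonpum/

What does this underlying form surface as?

[zumbumbompum]

/n/ before /b/ (labial) → [m]
/n/ before /b/ (labial) → [m]
/n/ before /p/ (labial) → [m]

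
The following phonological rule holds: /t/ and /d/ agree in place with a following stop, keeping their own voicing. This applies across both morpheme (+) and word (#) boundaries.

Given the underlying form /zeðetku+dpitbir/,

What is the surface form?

[zeðekku+bpipbir]

/t/ before /k/ (velar) → [k]
/d/ before /p/ (labial) → [b]
/t/ before /b/ (labial) → [p]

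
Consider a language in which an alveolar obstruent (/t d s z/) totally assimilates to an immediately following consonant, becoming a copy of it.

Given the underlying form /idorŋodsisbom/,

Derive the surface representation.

[idorŋossibbom]

/d/ before /s/ → [s] (total assimilation)
/s/ before /b/ → [b] (total assimilation)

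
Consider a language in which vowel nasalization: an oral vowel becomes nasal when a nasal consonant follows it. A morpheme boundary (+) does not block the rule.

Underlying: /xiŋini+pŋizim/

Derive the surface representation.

[xĩŋĩni+pŋizĩm]

/i/ before nasal /ŋ/ → [ĩ]
/i/ before nasal /n/ → [ĩ]
/i/ before nasal /m/ → [ĩ]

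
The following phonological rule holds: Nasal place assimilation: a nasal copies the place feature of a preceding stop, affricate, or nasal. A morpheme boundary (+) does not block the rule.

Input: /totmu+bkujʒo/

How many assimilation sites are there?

1

/m/ after /t/ (alveolar) → [n]
1 segment changes.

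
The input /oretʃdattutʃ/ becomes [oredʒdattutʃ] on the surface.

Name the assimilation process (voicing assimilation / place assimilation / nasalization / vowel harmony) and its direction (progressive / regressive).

voicing assimilation, regressive

/tʃ/→[dʒ].
Each target copies a feature from the following segment, so the direction is regressive.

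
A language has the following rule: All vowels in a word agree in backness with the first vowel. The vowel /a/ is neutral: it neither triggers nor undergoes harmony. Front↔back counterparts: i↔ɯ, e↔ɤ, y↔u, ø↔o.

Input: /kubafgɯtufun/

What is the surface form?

[kubafgɯtufun]

no segment meets the rule's conditions; no change.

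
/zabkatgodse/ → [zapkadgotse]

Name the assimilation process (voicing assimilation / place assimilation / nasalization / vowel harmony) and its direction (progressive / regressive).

/b/→[p] /t/→[d] /d/→[t].
Each target copies a feature from the following segment, so the direction is regressive.

voicing assimilation, regressive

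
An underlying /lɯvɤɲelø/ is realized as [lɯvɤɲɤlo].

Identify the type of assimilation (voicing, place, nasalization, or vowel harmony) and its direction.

/e/→[ɤ] /ø/→[o].
Vowels agree with the first vowel, so the harmony is progressive.

vowel harmony, progressive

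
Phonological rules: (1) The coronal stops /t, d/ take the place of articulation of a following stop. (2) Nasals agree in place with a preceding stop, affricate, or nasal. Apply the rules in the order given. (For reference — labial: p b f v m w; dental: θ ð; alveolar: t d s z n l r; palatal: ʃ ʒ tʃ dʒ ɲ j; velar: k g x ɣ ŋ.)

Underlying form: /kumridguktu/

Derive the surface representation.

Rule 1: /d/ before /g/ (velar) → [g]
After rule 1: kumrigguktu
Rule 2: no segment meets the rule's conditions; no change.

[kumrigguktu]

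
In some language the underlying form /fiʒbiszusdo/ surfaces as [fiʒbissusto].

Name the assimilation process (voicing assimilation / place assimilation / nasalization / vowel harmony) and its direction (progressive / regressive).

/z/→[s] /d/→[t].
Each target copies a feature from the preceding segment, so the direction is progressive.

voicing assimilation, progressive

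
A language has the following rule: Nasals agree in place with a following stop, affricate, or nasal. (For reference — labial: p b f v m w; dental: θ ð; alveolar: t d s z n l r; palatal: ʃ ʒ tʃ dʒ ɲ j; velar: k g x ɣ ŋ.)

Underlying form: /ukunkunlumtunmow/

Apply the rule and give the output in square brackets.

/n/ before /k/ (velar) → [ŋ]
/m/ before /t/ (alveolar) → [n]
/n/ before /m/ (labial) → [m]

[ukuŋkunluntummow]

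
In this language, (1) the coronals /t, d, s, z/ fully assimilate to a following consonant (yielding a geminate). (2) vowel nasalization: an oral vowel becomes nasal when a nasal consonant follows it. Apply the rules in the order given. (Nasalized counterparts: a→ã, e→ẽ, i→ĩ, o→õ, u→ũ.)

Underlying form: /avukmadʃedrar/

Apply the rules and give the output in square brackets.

Rule 1: /d/ before /ʃ/ → [ʃ] (total assimilation)
Rule 1: /d/ before /r/ → [r] (total assimilation)
After rule 1: avukmaʃʃerrar
Rule 2: no segment meets the rule's conditions; no change.

[avukmaʃʃerrar]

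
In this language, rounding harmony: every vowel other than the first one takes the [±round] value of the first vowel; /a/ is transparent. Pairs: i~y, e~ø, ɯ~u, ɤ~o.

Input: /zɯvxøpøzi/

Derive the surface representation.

[zɯvxepezi]

/ø/ harmonizes with /ɯ/ ([-round]) → [e]
/ø/ harmonizes with /ɯ/ ([-round]) → [e]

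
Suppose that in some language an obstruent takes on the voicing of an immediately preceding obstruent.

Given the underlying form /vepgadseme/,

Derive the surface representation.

[vepkadzeme]

/g/ after /p/ (voiceless) → [k]
/s/ after /d/ (voiced) → [z]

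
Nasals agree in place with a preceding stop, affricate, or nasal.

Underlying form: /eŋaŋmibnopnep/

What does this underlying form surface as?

/m/ after /ŋ/ (velar) → [ŋ]
/n/ after /b/ (labial) → [m]
/n/ after /p/ (labial) → [m]

[eŋaŋŋibmopmep]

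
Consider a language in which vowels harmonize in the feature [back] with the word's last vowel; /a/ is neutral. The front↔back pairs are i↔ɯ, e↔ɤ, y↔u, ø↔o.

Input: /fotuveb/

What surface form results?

/o/ harmonizes with /e/ ([-back]) → [ø]
/u/ harmonizes with /e/ ([-back]) → [y]

[føtyveb]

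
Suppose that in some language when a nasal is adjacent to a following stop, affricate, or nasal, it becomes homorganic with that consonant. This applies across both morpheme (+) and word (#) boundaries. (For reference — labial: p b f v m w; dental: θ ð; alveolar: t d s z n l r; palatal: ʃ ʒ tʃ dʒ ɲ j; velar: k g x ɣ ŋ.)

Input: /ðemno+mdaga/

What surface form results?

[ðenno+ndaga]

/m/ before /n/ (alveolar) → [n]
/m/ before /d/ (alveolar) → [n]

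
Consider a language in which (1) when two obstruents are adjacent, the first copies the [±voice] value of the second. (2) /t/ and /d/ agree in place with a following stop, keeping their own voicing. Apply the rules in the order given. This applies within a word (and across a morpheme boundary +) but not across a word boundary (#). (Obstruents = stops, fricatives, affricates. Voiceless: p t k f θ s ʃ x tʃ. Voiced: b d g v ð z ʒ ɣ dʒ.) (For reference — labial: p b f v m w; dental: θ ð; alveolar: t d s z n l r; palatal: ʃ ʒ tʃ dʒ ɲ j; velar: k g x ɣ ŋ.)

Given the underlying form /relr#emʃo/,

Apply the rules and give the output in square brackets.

[relr#emʃo]

Rule 1: no segment meets the rule's conditions; no change.
After rule 1: relr#emʃo
Rule 2: no segment meets the rule's conditions; no change.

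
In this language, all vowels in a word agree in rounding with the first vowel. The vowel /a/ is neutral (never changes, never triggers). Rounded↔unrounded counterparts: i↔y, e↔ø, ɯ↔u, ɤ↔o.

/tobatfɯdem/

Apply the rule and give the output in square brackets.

[tobatfudøm]

/ɯ/ harmonizes with /o/ ([+round]) → [u]
/e/ harmonizes with /o/ ([+round]) → [ø]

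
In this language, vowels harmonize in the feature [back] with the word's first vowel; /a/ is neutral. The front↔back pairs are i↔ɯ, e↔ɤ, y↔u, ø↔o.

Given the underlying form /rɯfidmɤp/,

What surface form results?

/i/ harmonizes with /ɯ/ ([+back]) → [ɯ]

[rɯfɯdmɤp]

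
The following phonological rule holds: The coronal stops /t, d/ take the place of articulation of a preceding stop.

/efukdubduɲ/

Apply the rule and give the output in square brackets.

/d/ after /k/ (velar) → [g]
/d/ after /b/ (labial) → [b]

[efukgubbuɲ]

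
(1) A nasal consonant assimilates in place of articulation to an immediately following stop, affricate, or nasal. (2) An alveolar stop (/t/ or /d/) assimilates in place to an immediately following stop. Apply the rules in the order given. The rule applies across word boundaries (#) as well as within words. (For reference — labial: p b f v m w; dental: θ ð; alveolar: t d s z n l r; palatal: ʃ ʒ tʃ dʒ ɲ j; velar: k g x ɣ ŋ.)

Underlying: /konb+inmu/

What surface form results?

[komb+immu]

Rule 1: /n/ before /b/ (labial) → [m]
Rule 1: /n/ before /m/ (labial) → [m]
After rule 1: komb+immu
Rule 2: no segment meets the rule's conditions; no change.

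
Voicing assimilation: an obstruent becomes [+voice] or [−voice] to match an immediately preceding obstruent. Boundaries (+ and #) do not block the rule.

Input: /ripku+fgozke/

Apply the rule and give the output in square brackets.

[ripku+fkozge]

/g/ after /f/ (voiceless) → [k]
/k/ after /z/ (voiced) → [g]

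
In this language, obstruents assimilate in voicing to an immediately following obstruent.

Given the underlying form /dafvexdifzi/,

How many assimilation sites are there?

/f/ before /v/ (voiced) → [v]
/x/ before /d/ (voiced) → [ɣ]
/f/ before /z/ (voiced) → [v]
3 segments change.

3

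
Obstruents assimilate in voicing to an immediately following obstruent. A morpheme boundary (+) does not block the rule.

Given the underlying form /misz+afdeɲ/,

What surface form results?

/s/ before /z/ (voiced) → [z]
/f/ before /d/ (voiced) → [v]

[mizz+avdeɲ]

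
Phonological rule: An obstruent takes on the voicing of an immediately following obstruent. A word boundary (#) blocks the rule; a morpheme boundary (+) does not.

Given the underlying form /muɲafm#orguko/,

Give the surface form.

[muɲafm#orguko]

no segment meets the rule's conditions; no change.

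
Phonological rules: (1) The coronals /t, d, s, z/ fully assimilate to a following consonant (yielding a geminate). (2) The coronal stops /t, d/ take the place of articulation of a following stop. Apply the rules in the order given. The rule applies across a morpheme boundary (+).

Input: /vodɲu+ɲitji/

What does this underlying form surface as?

[voɲɲu+ɲijji]

Rule 1: /d/ before /ɲ/ → [ɲ] (total assimilation)
Rule 1: /t/ before /j/ → [j] (total assimilation)
After rule 1: voɲɲu+ɲijji
Rule 2: no segment meets the rule's conditions; no change.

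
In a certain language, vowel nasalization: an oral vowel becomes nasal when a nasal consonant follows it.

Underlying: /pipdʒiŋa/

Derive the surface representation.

[pipdʒĩŋa]

/i/ before nasal /ŋ/ → [ĩ]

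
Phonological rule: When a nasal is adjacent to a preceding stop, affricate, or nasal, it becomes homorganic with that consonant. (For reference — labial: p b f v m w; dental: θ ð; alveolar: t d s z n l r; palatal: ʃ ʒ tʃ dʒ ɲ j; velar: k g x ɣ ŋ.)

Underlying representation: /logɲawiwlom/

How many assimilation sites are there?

/ɲ/ after /g/ (velar) → [ŋ]
1 segment changes.

1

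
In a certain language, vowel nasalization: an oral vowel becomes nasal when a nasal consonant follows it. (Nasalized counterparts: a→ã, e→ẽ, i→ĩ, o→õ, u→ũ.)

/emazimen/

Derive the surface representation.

[ẽmazĩmẽn]

/e/ before nasal /m/ → [ẽ]
/i/ before nasal /m/ → [ĩ]
/e/ before nasal /n/ → [ẽ]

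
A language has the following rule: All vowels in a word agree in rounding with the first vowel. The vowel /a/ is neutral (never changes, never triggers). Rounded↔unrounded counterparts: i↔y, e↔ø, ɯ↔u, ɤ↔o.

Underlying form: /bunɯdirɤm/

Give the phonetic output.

/ɯ/ harmonizes with /u/ ([+round]) → [u]
/i/ harmonizes with /u/ ([+round]) → [y]
/ɤ/ harmonizes with /u/ ([+round]) → [o]

[bunudyrom]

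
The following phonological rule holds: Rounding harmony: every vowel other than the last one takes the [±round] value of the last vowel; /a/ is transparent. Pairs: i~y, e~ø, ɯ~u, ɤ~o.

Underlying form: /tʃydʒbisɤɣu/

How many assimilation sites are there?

2

/i/ harmonizes with /u/ ([+round]) → [y]
/ɤ/ harmonizes with /u/ ([+round]) → [o]
2 segments change.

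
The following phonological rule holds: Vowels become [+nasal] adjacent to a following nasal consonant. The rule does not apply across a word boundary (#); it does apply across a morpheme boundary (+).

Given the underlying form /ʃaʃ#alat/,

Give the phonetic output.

no segment meets the rule's conditions; no change.

[ʃaʃ#alat]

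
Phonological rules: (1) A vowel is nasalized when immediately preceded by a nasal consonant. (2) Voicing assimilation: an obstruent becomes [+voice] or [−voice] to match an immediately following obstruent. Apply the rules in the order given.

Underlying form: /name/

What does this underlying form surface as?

Rule 1: /a/ after nasal /n/ → [ã]
Rule 1: /e/ after nasal /m/ → [ẽ]
After rule 1: nãmẽ
Rule 2: no segment meets the rule's conditions; no change.

[nãmẽ]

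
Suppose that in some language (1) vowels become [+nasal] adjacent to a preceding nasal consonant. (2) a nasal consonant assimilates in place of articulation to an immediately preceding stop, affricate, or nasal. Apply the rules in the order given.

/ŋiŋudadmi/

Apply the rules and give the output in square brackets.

[ŋĩŋũdadnĩ]

Rule 1: /i/ after nasal /ŋ/ → [ĩ]
Rule 1: /u/ after nasal /ŋ/ → [ũ]
Rule 1: /i/ after nasal /m/ → [ĩ]
After rule 1: ŋĩŋũdadmĩ
Rule 2: /m/ after /d/ (alveolar) → [n]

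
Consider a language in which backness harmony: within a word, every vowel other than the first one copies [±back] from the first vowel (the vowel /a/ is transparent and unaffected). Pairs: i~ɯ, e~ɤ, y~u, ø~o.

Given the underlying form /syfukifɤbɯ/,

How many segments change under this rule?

3

/u/ harmonizes with /y/ ([-back]) → [y]
/ɤ/ harmonizes with /y/ ([-back]) → [e]
/ɯ/ harmonizes with /y/ ([-back]) → [i]
3 segments change.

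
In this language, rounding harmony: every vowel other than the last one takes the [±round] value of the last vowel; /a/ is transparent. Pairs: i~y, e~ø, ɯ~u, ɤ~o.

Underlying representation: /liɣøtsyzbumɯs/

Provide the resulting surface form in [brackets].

[liɣetsizbɯmɯs]

/ø/ harmonizes with /ɯ/ ([-round]) → [e]
/y/ harmonizes with /ɯ/ ([-round]) → [i]
/u/ harmonizes with /ɯ/ ([-round]) → [ɯ]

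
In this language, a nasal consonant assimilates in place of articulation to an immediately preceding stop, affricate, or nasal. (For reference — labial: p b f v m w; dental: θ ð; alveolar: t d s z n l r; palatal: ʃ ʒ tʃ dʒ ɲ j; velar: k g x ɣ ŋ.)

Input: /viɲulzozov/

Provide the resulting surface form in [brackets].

[viɲulzozov]

no segment meets the rule's conditions; no change.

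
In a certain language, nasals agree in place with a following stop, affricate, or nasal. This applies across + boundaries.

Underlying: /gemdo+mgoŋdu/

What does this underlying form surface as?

[gendo+ŋgondu]

/m/ before /d/ (alveolar) → [n]
/m/ before /g/ (velar) → [ŋ]
/ŋ/ before /d/ (alveolar) → [n]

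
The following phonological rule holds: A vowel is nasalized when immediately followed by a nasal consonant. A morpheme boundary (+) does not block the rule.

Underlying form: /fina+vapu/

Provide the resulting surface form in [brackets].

[fĩna+vapu]

/i/ before nasal /n/ → [ĩ]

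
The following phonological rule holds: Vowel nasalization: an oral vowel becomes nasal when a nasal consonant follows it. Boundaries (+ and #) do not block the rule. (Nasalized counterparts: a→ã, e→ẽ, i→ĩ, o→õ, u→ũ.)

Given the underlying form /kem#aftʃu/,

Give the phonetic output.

[kẽm#aftʃu]

/e/ before nasal /m/ → [ẽ]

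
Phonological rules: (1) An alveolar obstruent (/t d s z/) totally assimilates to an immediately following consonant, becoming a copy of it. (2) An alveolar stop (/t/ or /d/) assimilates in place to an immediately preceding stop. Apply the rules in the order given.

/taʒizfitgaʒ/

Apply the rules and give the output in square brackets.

Rule 1: /z/ before /f/ → [f] (total assimilation)
Rule 1: /t/ before /g/ → [g] (total assimilation)
After rule 1: taʒiffiggaʒ
Rule 2: no segment meets the rule's conditions; no change.

[taʒiffiggaʒ]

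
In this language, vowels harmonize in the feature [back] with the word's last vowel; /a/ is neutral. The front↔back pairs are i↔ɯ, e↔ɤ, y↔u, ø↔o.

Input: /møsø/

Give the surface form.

[møsø]

no segment meets the rule's conditions; no change.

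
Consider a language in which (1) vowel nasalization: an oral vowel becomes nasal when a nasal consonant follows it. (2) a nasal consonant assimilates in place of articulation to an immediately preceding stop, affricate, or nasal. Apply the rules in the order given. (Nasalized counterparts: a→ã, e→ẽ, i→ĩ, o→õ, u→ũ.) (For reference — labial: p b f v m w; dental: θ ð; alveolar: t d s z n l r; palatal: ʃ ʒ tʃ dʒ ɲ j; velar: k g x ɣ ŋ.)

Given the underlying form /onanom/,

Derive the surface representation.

Rule 1: /o/ before nasal /n/ → [õ]
Rule 1: /a/ before nasal /n/ → [ã]
Rule 1: /o/ before nasal /m/ → [õ]
After rule 1: õnãnõm
Rule 2: no segment meets the rule's conditions; no change.

[õnãnõm]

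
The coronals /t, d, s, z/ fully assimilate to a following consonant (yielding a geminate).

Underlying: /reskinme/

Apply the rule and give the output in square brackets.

[rekkinme]

/s/ before /k/ → [k] (total assimilation)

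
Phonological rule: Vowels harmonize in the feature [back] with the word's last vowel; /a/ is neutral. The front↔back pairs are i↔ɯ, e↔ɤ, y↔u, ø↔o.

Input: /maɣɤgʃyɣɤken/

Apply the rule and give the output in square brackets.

/ɤ/ harmonizes with /e/ ([-back]) → [e]
/ɤ/ harmonizes with /e/ ([-back]) → [e]

[maɣegʃyɣeken]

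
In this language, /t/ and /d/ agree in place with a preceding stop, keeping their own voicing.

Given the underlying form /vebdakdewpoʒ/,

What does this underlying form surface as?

/d/ after /b/ (labial) → [b]
/d/ after /k/ (velar) → [g]

[vebbakgewpoʒ]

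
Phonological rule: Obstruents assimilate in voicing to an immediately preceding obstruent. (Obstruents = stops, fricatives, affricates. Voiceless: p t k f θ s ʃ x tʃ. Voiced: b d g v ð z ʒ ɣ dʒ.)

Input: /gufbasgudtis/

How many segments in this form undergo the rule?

/b/ after /f/ (voiceless) → [p]
/g/ after /s/ (voiceless) → [k]
/t/ after /d/ (voiced) → [d]
3 segments change.

3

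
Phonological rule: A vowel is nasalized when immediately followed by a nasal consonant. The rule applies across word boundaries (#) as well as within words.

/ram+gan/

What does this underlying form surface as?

[rãm+gãn]

/a/ before nasal /m/ → [ã]
/a/ before nasal /n/ → [ã]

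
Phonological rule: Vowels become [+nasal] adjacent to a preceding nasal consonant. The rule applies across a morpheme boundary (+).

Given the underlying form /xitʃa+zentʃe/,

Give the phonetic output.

[xitʃa+zentʃe]

no segment meets the rule's conditions; no change.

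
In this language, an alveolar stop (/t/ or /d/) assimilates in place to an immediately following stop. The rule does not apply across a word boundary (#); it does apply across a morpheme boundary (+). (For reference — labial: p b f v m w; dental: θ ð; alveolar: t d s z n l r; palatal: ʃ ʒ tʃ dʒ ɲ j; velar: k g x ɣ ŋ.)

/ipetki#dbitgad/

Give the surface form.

[ipekki#bbikgad]

/t/ before /k/ (velar) → [k]
/d/ before /b/ (labial) → [b]
/t/ before /g/ (velar) → [k]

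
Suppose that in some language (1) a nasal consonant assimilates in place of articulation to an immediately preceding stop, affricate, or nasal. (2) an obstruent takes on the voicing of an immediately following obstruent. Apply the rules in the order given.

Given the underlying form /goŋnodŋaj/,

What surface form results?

Rule 1: /n/ after /ŋ/ (velar) → [ŋ]
Rule 1: /ŋ/ after /d/ (alveolar) → [n]
After rule 1: goŋŋodnaj
Rule 2: no segment meets the rule's conditions; no change.

[goŋŋodnaj]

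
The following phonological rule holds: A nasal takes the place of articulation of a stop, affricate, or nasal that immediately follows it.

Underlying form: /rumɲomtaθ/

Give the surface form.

[ruɲɲontaθ]

/m/ before /ɲ/ (palatal) → [ɲ]
/m/ before /t/ (alveolar) → [n]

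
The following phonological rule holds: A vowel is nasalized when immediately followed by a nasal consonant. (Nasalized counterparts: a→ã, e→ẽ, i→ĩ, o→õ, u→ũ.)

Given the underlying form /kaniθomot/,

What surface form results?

[kãniθõmot]

/a/ before nasal /n/ → [ã]
/o/ before nasal /m/ → [õ]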